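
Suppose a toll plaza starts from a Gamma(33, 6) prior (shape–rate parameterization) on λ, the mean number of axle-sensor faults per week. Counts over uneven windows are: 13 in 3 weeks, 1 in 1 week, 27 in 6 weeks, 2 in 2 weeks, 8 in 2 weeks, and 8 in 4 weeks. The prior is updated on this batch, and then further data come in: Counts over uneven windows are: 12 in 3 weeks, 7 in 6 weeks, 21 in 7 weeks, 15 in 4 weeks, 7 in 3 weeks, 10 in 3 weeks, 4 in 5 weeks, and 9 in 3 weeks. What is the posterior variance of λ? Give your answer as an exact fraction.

Total count: 13 + 1 + 27 + 2 + 8 + 8 = 59.
Total exposure: 3 + 1 + 6 + 2 + 2 + 4 = 18 weeks.
After the first batch: Gamma(33 + 59, 6 + 18) = Gamma(92, 24).
Total count: 12 + 7 + 21 + 15 + 7 + 10 + 4 + 9 = 85.
Total exposure: 3 + 6 + 7 + 4 + 3 + 3 + 5 + 3 = 34 weeks.
After the second batch: Gamma(92 + 85, 24 + 34) = Gamma(177, 58).
Posterior variance = α'/β'² = 177/3364.

177/3364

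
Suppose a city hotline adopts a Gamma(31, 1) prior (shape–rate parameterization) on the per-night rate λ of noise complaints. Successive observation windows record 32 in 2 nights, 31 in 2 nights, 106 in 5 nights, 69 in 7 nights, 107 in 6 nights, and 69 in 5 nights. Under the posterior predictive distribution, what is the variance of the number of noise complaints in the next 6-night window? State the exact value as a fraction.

Total count: 32 + 31 + 106 + 69 + 107 + 69 = 414.
Total exposure: 2 + 2 + 5 + 7 + 6 + 5 = 27 nights.
The Gamma prior is conjugate for the Poisson rate, so λ | data ~ Gamma(31+414, 1+27) = Gamma(445, 28).
The posterior predictive for a window of length T is Negative Binomial with variance T·α'·(β'+T)/β'² = 6·445·34/784 = 22695/196.

22695/196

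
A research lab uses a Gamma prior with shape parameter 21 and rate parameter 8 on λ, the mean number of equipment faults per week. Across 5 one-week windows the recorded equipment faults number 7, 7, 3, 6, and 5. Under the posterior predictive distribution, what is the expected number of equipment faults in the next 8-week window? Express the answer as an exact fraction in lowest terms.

Total count: 7 + 7 + 3 + 6 + 5 = 28.
Total exposure: 5 weeks.
Conjugate update: add total count to the shape and total exposure to the rate, giving Gamma(49, 13).
Predictive mean over an 8-week window = T·E[λ|data] = 8·49/13 = 392/13.

392/13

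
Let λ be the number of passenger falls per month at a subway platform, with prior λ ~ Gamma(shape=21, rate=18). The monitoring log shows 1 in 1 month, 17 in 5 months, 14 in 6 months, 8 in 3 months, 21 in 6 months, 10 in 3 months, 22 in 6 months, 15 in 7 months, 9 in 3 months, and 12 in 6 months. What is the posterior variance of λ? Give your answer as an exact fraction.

75/2048

Total count: 1 + 17 + 14 + 8 + 21 + 10 + 22 + 15 + 9 + 12 = 129.
Total exposure: 1 + 5 + 6 + 3 + 6 + 3 + 6 + 7 + 3 + 6 = 46 months.
By Gamma–Poisson conjugacy, the posterior is Gamma(α + Σx, β + Σt) = Gamma(21 + 129, 18 + 46) = Gamma(150, 64).
Posterior variance = α'/β'² = 150/4096 = 75/2048.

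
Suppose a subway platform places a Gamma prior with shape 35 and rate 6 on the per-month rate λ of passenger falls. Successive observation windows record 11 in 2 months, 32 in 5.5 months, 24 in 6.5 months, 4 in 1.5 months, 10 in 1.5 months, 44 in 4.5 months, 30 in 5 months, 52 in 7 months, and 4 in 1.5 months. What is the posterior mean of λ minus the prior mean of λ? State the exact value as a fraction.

Total count: 11 + 32 + 24 + 4 + 10 + 44 + 30 + 52 + 4 = 211.
Total exposure: 2 + 5.5 + 6.5 + 1.5 + 1.5 + 4.5 + 5 + 7 + 1.5 = 35 months.
Gamma(α, β) with Poisson data over total exposure Σt gives posterior Gamma(α+Σx, β+Σt) = Gamma(246, 41).
Posterior mean = 246/41 = 6; prior mean = 35/6 = 35/6. Difference = 6 − 35/6 = 1/6.

1/6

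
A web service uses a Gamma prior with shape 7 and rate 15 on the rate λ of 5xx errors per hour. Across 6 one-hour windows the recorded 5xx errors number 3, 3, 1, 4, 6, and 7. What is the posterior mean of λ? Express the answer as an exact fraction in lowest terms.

31/21

Total count: 3 + 3 + 1 + 4 + 6 + 7 = 24.
Total exposure: 6 hours.
Posterior: α' = 7 + 24 = 31, β' = 15 + 6 = 21.
Posterior mean = α'/β' = 31/21.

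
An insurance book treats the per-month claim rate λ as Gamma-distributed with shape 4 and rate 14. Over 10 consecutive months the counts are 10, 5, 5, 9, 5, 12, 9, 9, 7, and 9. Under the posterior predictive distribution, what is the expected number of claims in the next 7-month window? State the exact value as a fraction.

49/2

Total count: 10 + 5 + 5 + 9 + 5 + 12 + 9 + 9 + 7 + 9 = 80.
Total exposure: 10 months.
By Gamma–Poisson conjugacy, the posterior is Gamma(α + Σx, β + Σt) = Gamma(4 + 80, 14 + 10) = Gamma(84, 24).
Predictive mean over a 7-month window = T·E[λ|data] = 7·84/24 = 49/2.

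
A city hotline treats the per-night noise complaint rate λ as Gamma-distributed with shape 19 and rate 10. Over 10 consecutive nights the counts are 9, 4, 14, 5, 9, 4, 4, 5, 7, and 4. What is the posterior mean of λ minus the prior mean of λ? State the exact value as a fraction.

Total count: 9 + 4 + 14 + 5 + 9 + 4 + 4 + 5 + 7 + 4 = 65.
Total exposure: 10 nights.
The Gamma prior is conjugate for the Poisson rate, so λ | data ~ Gamma(19+65, 10+10) = Gamma(84, 20).
Posterior mean = 84/20 = 21/5; prior mean = 19/10 = 19/10. Difference = 21/5 − 19/10 = 23/10.

23/10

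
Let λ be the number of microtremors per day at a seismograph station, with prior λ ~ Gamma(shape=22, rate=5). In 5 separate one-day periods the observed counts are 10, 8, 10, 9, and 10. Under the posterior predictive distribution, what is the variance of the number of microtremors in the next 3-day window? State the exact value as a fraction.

Total count: 10 + 8 + 10 + 9 + 10 = 47.
Total exposure: 5 days.
By Gamma–Poisson conjugacy, the posterior is Gamma(α + Σx, β + Σt) = Gamma(22 + 47, 5 + 5) = Gamma(69, 10).
The posterior predictive for a window of length T is Negative Binomial with variance T·α'·(β'+T)/β'² = 3·69·13/100 = 2691/100.

2691/100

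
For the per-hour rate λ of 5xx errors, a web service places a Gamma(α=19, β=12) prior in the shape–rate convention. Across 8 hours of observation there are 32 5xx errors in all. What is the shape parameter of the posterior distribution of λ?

51

Total count 32 over total exposure 8 hours.
By Gamma–Poisson conjugacy, the posterior is Gamma(α + Σx, β + Σt) = Gamma(19 + 32, 12 + 8) = Gamma(51, 20).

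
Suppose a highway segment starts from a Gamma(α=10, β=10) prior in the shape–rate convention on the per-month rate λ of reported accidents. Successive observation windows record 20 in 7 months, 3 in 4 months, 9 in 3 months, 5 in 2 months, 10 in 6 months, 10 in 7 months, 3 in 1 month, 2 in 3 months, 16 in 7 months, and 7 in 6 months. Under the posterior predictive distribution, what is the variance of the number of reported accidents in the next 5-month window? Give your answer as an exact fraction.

Total count: 20 + 3 + 9 + 5 + 10 + 10 + 3 + 2 + 16 + 7 = 85.
Total exposure: 7 + 4 + 3 + 2 + 6 + 7 + 1 + 3 + 7 + 6 = 46 months.
Posterior: α' = 10 + 85 = 95, β' = 10 + 46 = 56.
The posterior predictive for a window of length T is Negative Binomial with variance T·α'·(β'+T)/β'² = 5·95·61/3136 = 28975/3136.

28975/3136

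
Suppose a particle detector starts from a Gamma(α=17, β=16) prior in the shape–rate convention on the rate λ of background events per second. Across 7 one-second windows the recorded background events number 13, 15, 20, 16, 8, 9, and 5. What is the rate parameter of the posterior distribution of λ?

Total count: 13 + 15 + 20 + 16 + 8 + 9 + 5 = 86.
Total exposure: 7 seconds.
By Gamma–Poisson conjugacy, the posterior is Gamma(α + Σx, β + Σt) = Gamma(17 + 86, 16 + 7) = Gamma(103, 23).

23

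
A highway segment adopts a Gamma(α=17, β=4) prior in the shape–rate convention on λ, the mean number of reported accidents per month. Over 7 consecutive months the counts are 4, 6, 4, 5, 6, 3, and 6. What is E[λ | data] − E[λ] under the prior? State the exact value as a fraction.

Total count: 4 + 6 + 4 + 5 + 6 + 3 + 6 = 34.
Total exposure: 7 months.
Gamma(α, β) with Poisson data over total exposure Σt gives posterior Gamma(α+Σx, β+Σt) = Gamma(51, 11).
Posterior mean = 51/11 = 51/11; prior mean = 17/4 = 17/4. Difference = 51/11 − 17/4 = 17/44.

17/44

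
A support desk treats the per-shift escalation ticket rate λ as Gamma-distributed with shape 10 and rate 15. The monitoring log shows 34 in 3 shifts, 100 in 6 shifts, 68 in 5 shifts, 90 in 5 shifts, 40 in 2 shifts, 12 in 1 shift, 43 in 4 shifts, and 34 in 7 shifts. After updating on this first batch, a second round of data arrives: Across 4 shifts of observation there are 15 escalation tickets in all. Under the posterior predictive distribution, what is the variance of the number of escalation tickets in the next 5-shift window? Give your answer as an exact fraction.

63555/1352

Total count: 34 + 100 + 68 + 90 + 40 + 12 + 43 + 34 = 421.
Total exposure: 3 + 6 + 5 + 5 + 2 + 1 + 4 + 7 = 33 shifts.
After the first batch: Gamma(10 + 421, 15 + 33) = Gamma(431, 48).
Total count 15 over total exposure 4 shifts.
After the second batch: Gamma(431 + 15, 48 + 4) = Gamma(446, 52).
The posterior predictive for a window of length T is Negative Binomial with variance T·α'·(β'+T)/β'² = 5·446·57/2704 = 63555/1352.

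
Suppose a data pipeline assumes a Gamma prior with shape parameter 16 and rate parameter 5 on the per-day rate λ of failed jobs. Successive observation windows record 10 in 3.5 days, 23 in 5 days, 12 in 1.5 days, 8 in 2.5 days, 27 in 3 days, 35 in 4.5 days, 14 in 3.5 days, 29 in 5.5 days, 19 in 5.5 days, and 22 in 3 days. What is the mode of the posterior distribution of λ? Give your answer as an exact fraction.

Total count: 10 + 23 + 12 + 8 + 27 + 35 + 14 + 29 + 19 + 22 = 199.
Total exposure: 3.5 + 5 + 1.5 + 2.5 + 3 + 4.5 + 3.5 + 5.5 + 5.5 + 3 = 37.5 days.
The Gamma prior is conjugate for the Poisson rate, so λ | data ~ Gamma(16+199, 5+37.5) = Gamma(215, 85/2).
Posterior mode = (α'−1)/β' = 214/(85/2) = 428/85.

428/85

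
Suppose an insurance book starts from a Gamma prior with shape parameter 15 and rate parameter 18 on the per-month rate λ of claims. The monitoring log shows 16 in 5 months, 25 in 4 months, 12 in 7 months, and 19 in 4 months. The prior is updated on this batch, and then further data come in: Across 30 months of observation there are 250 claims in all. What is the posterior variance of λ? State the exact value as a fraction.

337/4624

Total count: 16 + 25 + 12 + 19 = 72.
Total exposure: 5 + 4 + 7 + 4 = 20 months.
After the first batch: Gamma(15 + 72, 18 + 20) = Gamma(87, 38).
Total count 250 over total exposure 30 months.
After the second batch: Gamma(87 + 250, 38 + 30) = Gamma(337, 68).
Posterior variance = α'/β'² = 337/4624.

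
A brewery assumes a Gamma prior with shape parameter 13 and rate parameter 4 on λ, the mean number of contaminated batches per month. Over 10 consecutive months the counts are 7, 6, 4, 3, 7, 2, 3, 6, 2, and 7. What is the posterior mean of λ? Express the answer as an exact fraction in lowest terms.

30/7

Total count: 7 + 6 + 4 + 3 + 7 + 2 + 3 + 6 + 2 + 7 = 47.
Total exposure: 10 months.
By Gamma–Poisson conjugacy, the posterior is Gamma(α + Σx, β + Σt) = Gamma(13 + 47, 4 + 10) = Gamma(60, 14).
Posterior mean = α'/β' = 60/14 = 30/7.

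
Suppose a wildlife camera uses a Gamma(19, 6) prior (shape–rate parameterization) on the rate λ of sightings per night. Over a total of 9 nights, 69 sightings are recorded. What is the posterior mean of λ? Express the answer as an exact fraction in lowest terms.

Total count 69 over total exposure 9 nights.
Posterior: α' = 19 + 69 = 88, β' = 6 + 9 = 15.
Posterior mean = α'/β' = 88/15.

88/15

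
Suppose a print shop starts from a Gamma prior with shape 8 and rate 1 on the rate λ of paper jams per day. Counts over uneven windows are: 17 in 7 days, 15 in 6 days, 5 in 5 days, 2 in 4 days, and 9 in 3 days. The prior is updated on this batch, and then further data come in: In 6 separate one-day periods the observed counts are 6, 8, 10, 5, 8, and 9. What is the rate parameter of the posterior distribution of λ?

32

Total count: 17 + 15 + 5 + 2 + 9 = 48.
Total exposure: 7 + 6 + 5 + 4 + 3 = 25 days.
After the first batch: Gamma(8 + 48, 1 + 25) = Gamma(56, 26).
Total count: 6 + 8 + 10 + 5 + 8 + 9 = 46.
Total exposure: 6 days.
After the second batch: Gamma(56 + 46, 26 + 6) = Gamma(102, 32).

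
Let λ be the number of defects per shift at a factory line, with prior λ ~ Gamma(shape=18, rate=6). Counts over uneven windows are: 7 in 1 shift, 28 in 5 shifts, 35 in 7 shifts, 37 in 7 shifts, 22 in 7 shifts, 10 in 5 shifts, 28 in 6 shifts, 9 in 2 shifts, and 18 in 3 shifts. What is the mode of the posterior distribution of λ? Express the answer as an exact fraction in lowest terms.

Total count: 7 + 28 + 35 + 37 + 22 + 10 + 28 + 9 + 18 = 194.
Total exposure: 1 + 5 + 7 + 7 + 7 + 5 + 6 + 2 + 3 = 43 shifts.
Conjugate update: add total count to the shape and total exposure to the rate, giving Gamma(212, 49).
Posterior mode = (α'−1)/β' = 211/49.

211/49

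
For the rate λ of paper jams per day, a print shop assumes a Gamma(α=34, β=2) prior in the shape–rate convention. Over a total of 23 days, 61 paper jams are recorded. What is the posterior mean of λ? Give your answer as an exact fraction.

Total count 61 over total exposure 23 days.
Gamma(α, β) with Poisson data over total exposure Σt gives posterior Gamma(α+Σx, β+Σt) = Gamma(95, 25).
Posterior mean = α'/β' = 95/25 = 19/5.

19/5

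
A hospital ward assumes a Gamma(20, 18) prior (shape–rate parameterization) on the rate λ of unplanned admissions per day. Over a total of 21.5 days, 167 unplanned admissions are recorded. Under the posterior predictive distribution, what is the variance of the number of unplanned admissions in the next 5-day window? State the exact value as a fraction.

166430/6241

Total count 167 over total exposure 21.5 days.
The Gamma prior is conjugate for the Poisson rate, so λ | data ~ Gamma(20+167, 18+21.5) = Gamma(187, 79/2).
The posterior predictive for a window of length T is Negative Binomial with variance T·α'·(β'+T)/β'² = 5·187·(89/2)/(6241/4) = 166430/6241.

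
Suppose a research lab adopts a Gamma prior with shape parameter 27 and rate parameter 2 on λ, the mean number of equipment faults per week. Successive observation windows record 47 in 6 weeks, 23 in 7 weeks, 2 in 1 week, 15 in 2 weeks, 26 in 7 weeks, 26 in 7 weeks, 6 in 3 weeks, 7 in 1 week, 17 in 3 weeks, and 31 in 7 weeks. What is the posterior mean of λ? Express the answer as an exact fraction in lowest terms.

Total count: 47 + 23 + 2 + 15 + 26 + 26 + 6 + 7 + 17 + 31 = 200.
Total exposure: 6 + 7 + 1 + 2 + 7 + 7 + 3 + 1 + 3 + 7 = 44 weeks.
Gamma(α, β) with Poisson data over total exposure Σt gives posterior Gamma(α+Σx, β+Σt) = Gamma(227, 46).
Posterior mean = α'/β' = 227/46.

227/46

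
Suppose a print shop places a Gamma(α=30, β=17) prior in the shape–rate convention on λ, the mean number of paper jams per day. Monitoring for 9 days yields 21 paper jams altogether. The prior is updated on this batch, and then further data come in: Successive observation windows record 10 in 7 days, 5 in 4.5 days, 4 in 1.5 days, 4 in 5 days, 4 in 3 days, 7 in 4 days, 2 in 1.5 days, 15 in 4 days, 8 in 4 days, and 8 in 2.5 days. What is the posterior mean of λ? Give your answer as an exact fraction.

118/63

Total count 21 over total exposure 9 days.
After the first batch: Gamma(30 + 21, 17 + 9) = Gamma(51, 26).
Total count: 10 + 5 + 4 + 4 + 4 + 7 + 2 + 15 + 8 + 8 = 67.
Total exposure: 7 + 4.5 + 1.5 + 5 + 3 + 4 + 1.5 + 4 + 4 + 2.5 = 37 days.
After the second batch: Gamma(51 + 67, 26 + 37) = Gamma(118, 63).
Posterior mean = α'/β' = 118/63.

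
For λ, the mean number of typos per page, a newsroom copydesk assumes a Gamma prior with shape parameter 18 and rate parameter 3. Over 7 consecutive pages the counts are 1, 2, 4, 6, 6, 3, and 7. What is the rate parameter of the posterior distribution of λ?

10

Total count: 1 + 2 + 4 + 6 + 6 + 3 + 7 = 29.
Total exposure: 7 pages.
Conjugate update: add total count to the shape and total exposure to the rate, giving Gamma(47, 10).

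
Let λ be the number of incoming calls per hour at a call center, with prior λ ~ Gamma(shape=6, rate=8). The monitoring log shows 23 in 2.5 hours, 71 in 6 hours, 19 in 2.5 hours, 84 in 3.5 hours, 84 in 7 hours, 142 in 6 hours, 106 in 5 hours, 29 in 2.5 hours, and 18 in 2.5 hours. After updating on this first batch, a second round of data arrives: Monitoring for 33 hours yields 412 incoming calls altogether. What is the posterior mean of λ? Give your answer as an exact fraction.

1988/157

Total count: 23 + 71 + 19 + 84 + 84 + 142 + 106 + 29 + 18 = 576.
Total exposure: 2.5 + 6 + 2.5 + 3.5 + 7 + 6 + 5 + 2.5 + 2.5 = 37.5 hours.
After the first batch: Gamma(6 + 576, 8 + 37.5) = Gamma(582, 91/2).
Total count 412 over total exposure 33 hours.
After the second batch: Gamma(582 + 412, 91/2 + 33) = Gamma(994, 157/2).
Posterior mean = α'/β' = 994/(157/2) = 1988/157.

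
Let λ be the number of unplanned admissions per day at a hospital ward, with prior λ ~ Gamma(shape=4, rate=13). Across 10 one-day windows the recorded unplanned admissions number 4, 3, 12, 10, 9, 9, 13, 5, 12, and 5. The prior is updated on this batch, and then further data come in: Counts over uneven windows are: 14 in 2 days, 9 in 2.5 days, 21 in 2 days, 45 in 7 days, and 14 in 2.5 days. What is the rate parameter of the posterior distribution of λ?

39

Total count: 4 + 3 + 12 + 10 + 9 + 9 + 13 + 5 + 12 + 5 = 82.
Total exposure: 10 days.
After the first batch: Gamma(4 + 82, 13 + 10) = Gamma(86, 23).
Total count: 14 + 9 + 21 + 45 + 14 = 103.
Total exposure: 2 + 2.5 + 2 + 7 + 2.5 = 16 days.
After the second batch: Gamma(86 + 103, 23 + 16) = Gamma(189, 39).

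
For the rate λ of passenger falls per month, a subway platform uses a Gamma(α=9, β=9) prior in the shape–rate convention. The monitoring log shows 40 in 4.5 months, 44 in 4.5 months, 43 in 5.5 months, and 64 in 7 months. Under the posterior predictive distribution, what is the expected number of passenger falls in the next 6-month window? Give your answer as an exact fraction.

Total count: 40 + 44 + 43 + 64 = 191.
Total exposure: 4.5 + 4.5 + 5.5 + 7 = 21.5 months.
The Gamma prior is conjugate for the Poisson rate, so λ | data ~ Gamma(9+191, 9+21.5) = Gamma(200, 61/2).
Predictive mean over a 6-month window = T·E[λ|data] = 6·200/(61/2) = 2400/61.

2400/61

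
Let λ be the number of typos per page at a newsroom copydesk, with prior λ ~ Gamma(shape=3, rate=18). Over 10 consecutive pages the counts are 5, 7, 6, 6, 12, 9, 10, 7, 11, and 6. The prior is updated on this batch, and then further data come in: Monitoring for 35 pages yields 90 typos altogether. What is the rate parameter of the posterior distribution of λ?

Total count: 5 + 7 + 6 + 6 + 12 + 9 + 10 + 7 + 11 + 6 = 79.
Total exposure: 10 pages.
After the first batch: Gamma(3 + 79, 18 + 10) = Gamma(82, 28).
Total count 90 over total exposure 35 pages.
After the second batch: Gamma(82 + 90, 28 + 35) = Gamma(172, 63).

63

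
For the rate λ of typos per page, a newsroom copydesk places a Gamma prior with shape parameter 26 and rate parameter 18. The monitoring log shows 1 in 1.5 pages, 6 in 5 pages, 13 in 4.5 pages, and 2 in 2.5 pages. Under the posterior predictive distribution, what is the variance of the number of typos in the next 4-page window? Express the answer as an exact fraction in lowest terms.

9088/1323

Total count: 1 + 6 + 13 + 2 = 22.
Total exposure: 1.5 + 5 + 4.5 + 2.5 = 13.5 pages.
By Gamma–Poisson conjugacy, the posterior is Gamma(α + Σx, β + Σt) = Gamma(26 + 22, 18 + 13.5) = Gamma(48, 63/2).
The posterior predictive for a window of length T is Negative Binomial with variance T·α'·(β'+T)/β'² = 4·48·(71/2)/(3969/4) = 9088/1323.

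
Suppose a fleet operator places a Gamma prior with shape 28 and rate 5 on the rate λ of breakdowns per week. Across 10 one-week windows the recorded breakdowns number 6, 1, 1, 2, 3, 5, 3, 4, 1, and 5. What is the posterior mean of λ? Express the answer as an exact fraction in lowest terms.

59/15

Total count: 6 + 1 + 1 + 2 + 3 + 5 + 3 + 4 + 1 + 5 = 31.
Total exposure: 10 weeks.
Posterior: α' = 28 + 31 = 59, β' = 5 + 10 = 15.
Posterior mean = α'/β' = 59/15.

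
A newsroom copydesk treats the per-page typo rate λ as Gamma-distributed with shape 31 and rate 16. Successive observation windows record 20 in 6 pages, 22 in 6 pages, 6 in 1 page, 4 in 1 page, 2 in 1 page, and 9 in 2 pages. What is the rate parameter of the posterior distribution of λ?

33

Total count: 20 + 22 + 6 + 4 + 2 + 9 = 63.
Total exposure: 6 + 6 + 1 + 1 + 1 + 2 = 17 pages.
Posterior: α' = 31 + 63 = 94, β' = 16 + 17 = 33.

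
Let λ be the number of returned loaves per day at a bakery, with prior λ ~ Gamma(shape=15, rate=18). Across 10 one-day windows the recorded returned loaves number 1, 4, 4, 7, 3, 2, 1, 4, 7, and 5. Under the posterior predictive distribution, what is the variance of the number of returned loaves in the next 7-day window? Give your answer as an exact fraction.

Total count: 1 + 4 + 4 + 7 + 3 + 2 + 1 + 4 + 7 + 5 = 38.
Total exposure: 10 days.
The Gamma prior is conjugate for the Poisson rate, so λ | data ~ Gamma(15+38, 18+10) = Gamma(53, 28).
The posterior predictive for a window of length T is Negative Binomial with variance T·α'·(β'+T)/β'² = 7·53·35/784 = 265/16.

265/16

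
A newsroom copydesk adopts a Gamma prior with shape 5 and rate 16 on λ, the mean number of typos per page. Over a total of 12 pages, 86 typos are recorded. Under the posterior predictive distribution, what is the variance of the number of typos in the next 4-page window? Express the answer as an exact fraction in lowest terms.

Total count 86 over total exposure 12 pages.
The Gamma prior is conjugate for the Poisson rate, so λ | data ~ Gamma(5+86, 16+12) = Gamma(91, 28).
The posterior predictive for a window of length T is Negative Binomial with variance T·α'·(β'+T)/β'² = 4·91·32/784 = 104/7.

104/7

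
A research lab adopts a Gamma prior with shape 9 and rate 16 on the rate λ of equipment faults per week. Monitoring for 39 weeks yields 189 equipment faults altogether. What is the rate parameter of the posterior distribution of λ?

Total count 189 over total exposure 39 weeks.
Posterior: α' = 9 + 189 = 198, β' = 16 + 39 = 55.

55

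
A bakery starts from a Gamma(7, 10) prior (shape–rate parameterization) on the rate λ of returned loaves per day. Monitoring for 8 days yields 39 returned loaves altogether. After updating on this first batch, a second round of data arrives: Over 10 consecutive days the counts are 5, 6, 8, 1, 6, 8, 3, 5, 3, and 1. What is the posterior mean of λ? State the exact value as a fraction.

23/7

Total count 39 over total exposure 8 days.
After the first batch: Gamma(7 + 39, 10 + 8) = Gamma(46, 18).
Total count: 5 + 6 + 8 + 1 + 6 + 8 + 3 + 5 + 3 + 1 = 46.
Total exposure: 10 days.
After the second batch: Gamma(46 + 46, 18 + 10) = Gamma(92, 28).
Posterior mean = α'/β' = 92/28 = 23/7.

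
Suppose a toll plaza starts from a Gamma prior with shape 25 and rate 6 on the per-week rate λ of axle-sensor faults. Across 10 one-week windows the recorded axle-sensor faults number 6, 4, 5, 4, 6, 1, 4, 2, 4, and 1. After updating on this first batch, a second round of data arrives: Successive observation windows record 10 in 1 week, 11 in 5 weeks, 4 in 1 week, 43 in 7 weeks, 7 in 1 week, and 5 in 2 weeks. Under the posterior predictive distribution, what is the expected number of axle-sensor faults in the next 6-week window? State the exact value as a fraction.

Total count: 6 + 4 + 5 + 4 + 6 + 1 + 4 + 2 + 4 + 1 = 37.
Total exposure: 10 weeks.
After the first batch: Gamma(25 + 37, 6 + 10) = Gamma(62, 16).
Total count: 10 + 11 + 4 + 43 + 7 + 5 = 80.
Total exposure: 1 + 5 + 1 + 7 + 1 + 2 = 17 weeks.
After the second batch: Gamma(62 + 80, 16 + 17) = Gamma(142, 33).
Predictive mean over a 6-week window = T·E[λ|data] = 6·142/33 = 284/11.

284/11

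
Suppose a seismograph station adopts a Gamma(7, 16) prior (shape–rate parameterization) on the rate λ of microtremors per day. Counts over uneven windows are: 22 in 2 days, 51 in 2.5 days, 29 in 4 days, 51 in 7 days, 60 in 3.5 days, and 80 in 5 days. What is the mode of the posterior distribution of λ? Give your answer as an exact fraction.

299/40

Total count: 22 + 51 + 29 + 51 + 60 + 80 = 293.
Total exposure: 2 + 2.5 + 4 + 7 + 3.5 + 5 = 24 days.
The Gamma prior is conjugate for the Poisson rate, so λ | data ~ Gamma(7+293, 16+24) = Gamma(300, 40).
Posterior mode = (α'−1)/β' = 299/40.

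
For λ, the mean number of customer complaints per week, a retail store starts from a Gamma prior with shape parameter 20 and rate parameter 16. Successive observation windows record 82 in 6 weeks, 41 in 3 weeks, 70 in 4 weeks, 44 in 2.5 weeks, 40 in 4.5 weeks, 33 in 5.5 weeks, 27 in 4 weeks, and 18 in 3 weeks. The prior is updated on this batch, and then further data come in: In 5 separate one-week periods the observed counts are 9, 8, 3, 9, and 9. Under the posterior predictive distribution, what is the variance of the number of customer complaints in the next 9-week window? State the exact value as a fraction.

929250/11449

Total count: 82 + 41 + 70 + 44 + 40 + 33 + 27 + 18 = 355.
Total exposure: 6 + 3 + 4 + 2.5 + 4.5 + 5.5 + 4 + 3 = 32.5 weeks.
After the first batch: Gamma(20 + 355, 16 + 32.5) = Gamma(375, 97/2).
Total count: 9 + 8 + 3 + 9 + 9 = 38.
Total exposure: 5 weeks.
After the second batch: Gamma(375 + 38, 97/2 + 5) = Gamma(413, 107/2).
The posterior predictive for a window of length T is Negative Binomial with variance T·α'·(β'+T)/β'² = 9·413·(125/2)/(11449/4) = 929250/11449.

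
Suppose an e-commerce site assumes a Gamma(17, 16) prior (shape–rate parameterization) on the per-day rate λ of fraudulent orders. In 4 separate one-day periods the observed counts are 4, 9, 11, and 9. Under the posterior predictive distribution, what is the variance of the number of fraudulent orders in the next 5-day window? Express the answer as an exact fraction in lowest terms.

125/8

Total count: 4 + 9 + 11 + 9 = 33.
Total exposure: 4 days.
Conjugate update: add total count to the shape and total exposure to the rate, giving Gamma(50, 20).
The posterior predictive for a window of length T is Negative Binomial with variance T·α'·(β'+T)/β'² = 5·50·25/400 = 125/8.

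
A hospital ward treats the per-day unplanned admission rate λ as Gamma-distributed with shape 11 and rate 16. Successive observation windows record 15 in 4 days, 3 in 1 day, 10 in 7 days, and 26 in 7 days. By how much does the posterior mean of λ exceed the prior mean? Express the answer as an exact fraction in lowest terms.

131/112

Total count: 15 + 3 + 10 + 26 = 54.
Total exposure: 4 + 1 + 7 + 7 = 19 days.
The Gamma prior is conjugate for the Poisson rate, so λ | data ~ Gamma(11+54, 16+19) = Gamma(65, 35).
Posterior mean = 65/35 = 13/7; prior mean = 11/16 = 11/16. Difference = 13/7 − 11/16 = 131/112.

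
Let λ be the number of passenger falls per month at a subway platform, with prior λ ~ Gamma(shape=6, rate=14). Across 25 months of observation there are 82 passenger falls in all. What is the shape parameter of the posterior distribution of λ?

Total count 82 over total exposure 25 months.
The Gamma prior is conjugate for the Poisson rate, so λ | data ~ Gamma(6+82, 14+25) = Gamma(88, 39).

88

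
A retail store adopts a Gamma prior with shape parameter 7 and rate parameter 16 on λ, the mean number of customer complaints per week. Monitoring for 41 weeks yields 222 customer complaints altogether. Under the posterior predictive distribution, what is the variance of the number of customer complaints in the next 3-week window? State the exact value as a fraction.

4580/361

Total count 222 over total exposure 41 weeks.
Conjugate update: add total count to the shape and total exposure to the rate, giving Gamma(229, 57).
The posterior predictive for a window of length T is Negative Binomial with variance T·α'·(β'+T)/β'² = 3·229·60/3249 = 4580/361.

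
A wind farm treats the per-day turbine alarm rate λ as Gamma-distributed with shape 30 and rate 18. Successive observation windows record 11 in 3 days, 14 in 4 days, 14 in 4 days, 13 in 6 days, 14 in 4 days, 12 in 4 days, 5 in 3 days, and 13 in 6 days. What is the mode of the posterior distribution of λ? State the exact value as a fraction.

125/52

Total count: 11 + 14 + 14 + 13 + 14 + 12 + 5 + 13 = 96.
Total exposure: 3 + 4 + 4 + 6 + 4 + 4 + 3 + 6 = 34 days.
Posterior: α' = 30 + 96 = 126, β' = 18 + 34 = 52.
Posterior mode = (α'−1)/β' = 125/52.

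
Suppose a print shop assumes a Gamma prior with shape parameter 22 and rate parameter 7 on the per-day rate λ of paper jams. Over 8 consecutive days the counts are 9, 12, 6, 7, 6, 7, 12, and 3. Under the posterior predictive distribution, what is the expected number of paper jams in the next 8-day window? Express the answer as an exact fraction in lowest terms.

224/5

Total count: 9 + 12 + 6 + 7 + 6 + 7 + 12 + 3 = 62.
Total exposure: 8 days.
Posterior: α' = 22 + 62 = 84, β' = 7 + 8 = 15.
Predictive mean over an 8-day window = T·E[λ|data] = 8·84/15 = 224/5.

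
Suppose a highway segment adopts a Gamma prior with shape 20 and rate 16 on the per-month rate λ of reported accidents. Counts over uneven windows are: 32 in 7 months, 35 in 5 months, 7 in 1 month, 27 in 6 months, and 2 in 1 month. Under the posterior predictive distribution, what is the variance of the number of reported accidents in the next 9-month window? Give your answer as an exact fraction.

Total count: 32 + 35 + 7 + 27 + 2 = 103.
Total exposure: 7 + 5 + 1 + 6 + 1 = 20 months.
Conjugate update: add total count to the shape and total exposure to the rate, giving Gamma(123, 36).
The posterior predictive for a window of length T is Negative Binomial with variance T·α'·(β'+T)/β'² = 9·123·45/1296 = 615/16.

615/16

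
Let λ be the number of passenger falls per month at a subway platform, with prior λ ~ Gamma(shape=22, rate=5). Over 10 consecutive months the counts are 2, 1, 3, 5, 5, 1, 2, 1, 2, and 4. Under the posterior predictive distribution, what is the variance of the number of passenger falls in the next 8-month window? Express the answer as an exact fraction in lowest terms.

2944/75

Total count: 2 + 1 + 3 + 5 + 5 + 1 + 2 + 1 + 2 + 4 = 26.
Total exposure: 10 months.
Conjugate update: add total count to the shape and total exposure to the rate, giving Gamma(48, 15).
The posterior predictive for a window of length T is Negative Binomial with variance T·α'·(β'+T)/β'² = 8·48·23/225 = 2944/75.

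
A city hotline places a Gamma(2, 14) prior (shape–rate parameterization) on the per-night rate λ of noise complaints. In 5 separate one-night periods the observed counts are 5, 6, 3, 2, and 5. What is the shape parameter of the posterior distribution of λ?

Total count: 5 + 6 + 3 + 2 + 5 = 21.
Total exposure: 5 nights.
Conjugate update: add total count to the shape and total exposure to the rate, giving Gamma(23, 19).

23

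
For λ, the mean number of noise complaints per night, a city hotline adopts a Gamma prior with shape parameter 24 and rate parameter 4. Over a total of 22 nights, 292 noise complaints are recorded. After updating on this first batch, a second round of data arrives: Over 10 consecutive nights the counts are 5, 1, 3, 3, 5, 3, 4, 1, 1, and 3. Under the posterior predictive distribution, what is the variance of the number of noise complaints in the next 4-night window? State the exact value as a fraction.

1150/27

Total count 292 over total exposure 22 nights.
After the first batch: Gamma(24 + 292, 4 + 22) = Gamma(316, 26).
Total count: 5 + 1 + 3 + 3 + 5 + 3 + 4 + 1 + 1 + 3 = 29.
Total exposure: 10 nights.
After the second batch: Gamma(316 + 29, 26 + 10) = Gamma(345, 36).
The posterior predictive for a window of length T is Negative Binomial with variance T·α'·(β'+T)/β'² = 4·345·40/1296 = 1150/27.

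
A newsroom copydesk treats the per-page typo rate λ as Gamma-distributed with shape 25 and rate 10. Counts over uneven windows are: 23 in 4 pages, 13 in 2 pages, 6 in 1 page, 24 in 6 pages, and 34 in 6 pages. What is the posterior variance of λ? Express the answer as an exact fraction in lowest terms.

125/841

Total count: 23 + 13 + 6 + 24 + 34 = 100.
Total exposure: 4 + 2 + 1 + 6 + 6 = 19 pages.
Posterior: α' = 25 + 100 = 125, β' = 10 + 19 = 29.
Posterior variance = α'/β'² = 125/841.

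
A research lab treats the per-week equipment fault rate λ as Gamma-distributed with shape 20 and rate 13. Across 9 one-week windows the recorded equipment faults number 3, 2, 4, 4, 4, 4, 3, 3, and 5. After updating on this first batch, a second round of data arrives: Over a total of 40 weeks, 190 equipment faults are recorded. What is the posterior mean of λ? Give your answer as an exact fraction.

Total count: 3 + 2 + 4 + 4 + 4 + 4 + 3 + 3 + 5 = 32.
Total exposure: 9 weeks.
After the first batch: Gamma(20 + 32, 13 + 9) = Gamma(52, 22).
Total count 190 over total exposure 40 weeks.
After the second batch: Gamma(52 + 190, 22 + 40) = Gamma(242, 62).
Posterior mean = α'/β' = 242/62 = 121/31.

121/31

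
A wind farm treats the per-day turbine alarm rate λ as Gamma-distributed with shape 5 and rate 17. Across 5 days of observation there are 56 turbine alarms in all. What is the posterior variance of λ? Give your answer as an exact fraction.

61/484

Total count 56 over total exposure 5 days.
By Gamma–Poisson conjugacy, the posterior is Gamma(α + Σx, β + Σt) = Gamma(5 + 56, 17 + 5) = Gamma(61, 22).
Posterior variance = α'/β'² = 61/484.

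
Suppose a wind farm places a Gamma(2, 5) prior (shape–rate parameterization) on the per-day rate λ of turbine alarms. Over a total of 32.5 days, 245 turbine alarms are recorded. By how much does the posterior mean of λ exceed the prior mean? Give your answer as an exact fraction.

Total count 245 over total exposure 32.5 days.
Posterior: α' = 2 + 245 = 247, β' = 5 + 32.5 = 75/2.
Posterior mean = 247/(75/2) = 494/75; prior mean = 2/5 = 2/5. Difference = 494/75 − 2/5 = 464/75.

464/75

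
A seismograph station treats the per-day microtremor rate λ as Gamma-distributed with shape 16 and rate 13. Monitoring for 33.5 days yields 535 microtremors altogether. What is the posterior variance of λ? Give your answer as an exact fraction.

2204/8649

Total count 535 over total exposure 33.5 days.
By Gamma–Poisson conjugacy, the posterior is Gamma(α + Σx, β + Σt) = Gamma(16 + 535, 13 + 33.5) = Gamma(551, 93/2).
Posterior variance = α'/β'² = 551/(8649/4) = 2204/8649.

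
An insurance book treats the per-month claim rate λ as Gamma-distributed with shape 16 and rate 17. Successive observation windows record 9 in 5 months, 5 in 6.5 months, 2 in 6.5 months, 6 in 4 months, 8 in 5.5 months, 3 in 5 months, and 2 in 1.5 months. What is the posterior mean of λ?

1

Total count: 9 + 5 + 2 + 6 + 8 + 3 + 2 = 35.
Total exposure: 5 + 6.5 + 6.5 + 4 + 5.5 + 5 + 1.5 = 34 months.
Conjugate update: add total count to the shape and total exposure to the rate, giving Gamma(51, 51).
Posterior mean = α'/β' = 51/51 = 1.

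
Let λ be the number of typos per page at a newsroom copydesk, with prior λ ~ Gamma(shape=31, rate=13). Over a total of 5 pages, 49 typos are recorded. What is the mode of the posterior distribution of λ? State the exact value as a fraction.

79/18

Total count 49 over total exposure 5 pages.
By Gamma–Poisson conjugacy, the posterior is Gamma(α + Σx, β + Σt) = Gamma(31 + 49, 13 + 5) = Gamma(80, 18).
Posterior mode = (α'−1)/β' = 79/18.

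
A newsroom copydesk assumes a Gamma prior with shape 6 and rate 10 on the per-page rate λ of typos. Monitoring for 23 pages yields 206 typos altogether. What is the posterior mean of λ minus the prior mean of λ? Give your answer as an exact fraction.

961/165

Total count 206 over total exposure 23 pages.
Gamma(α, β) with Poisson data over total exposure Σt gives posterior Gamma(α+Σx, β+Σt) = Gamma(212, 33).
Posterior mean = 212/33 = 212/33; prior mean = 6/10 = 3/5. Difference = 212/33 − 3/5 = 961/165.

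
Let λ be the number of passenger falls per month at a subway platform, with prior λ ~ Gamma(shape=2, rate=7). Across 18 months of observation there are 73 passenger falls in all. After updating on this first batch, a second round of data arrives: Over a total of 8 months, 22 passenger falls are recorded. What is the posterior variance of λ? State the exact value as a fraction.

97/1089

Total count 73 over total exposure 18 months.
After the first batch: Gamma(2 + 73, 7 + 18) = Gamma(75, 25).
Total count 22 over total exposure 8 months.
After the second batch: Gamma(75 + 22, 25 + 8) = Gamma(97, 33).
Posterior variance = α'/β'² = 97/1089.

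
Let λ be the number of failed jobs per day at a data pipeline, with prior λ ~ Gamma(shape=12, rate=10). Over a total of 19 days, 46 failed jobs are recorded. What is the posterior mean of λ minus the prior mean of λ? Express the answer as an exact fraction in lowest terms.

Total count 46 over total exposure 19 days.
Posterior: α' = 12 + 46 = 58, β' = 10 + 19 = 29.
Posterior mean = 58/29 = 2; prior mean = 12/10 = 6/5. Difference = 2 − 6/5 = 4/5.

4/5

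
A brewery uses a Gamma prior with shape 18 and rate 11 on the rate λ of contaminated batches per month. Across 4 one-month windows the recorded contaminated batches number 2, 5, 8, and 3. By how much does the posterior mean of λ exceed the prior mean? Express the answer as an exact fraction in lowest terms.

42/55

Total count: 2 + 5 + 8 + 3 = 18.
Total exposure: 4 months.
By Gamma–Poisson conjugacy, the posterior is Gamma(α + Σx, β + Σt) = Gamma(18 + 18, 11 + 4) = Gamma(36, 15).
Posterior mean = 36/15 = 12/5; prior mean = 18/11 = 18/11. Difference = 12/5 − 18/11 = 42/55.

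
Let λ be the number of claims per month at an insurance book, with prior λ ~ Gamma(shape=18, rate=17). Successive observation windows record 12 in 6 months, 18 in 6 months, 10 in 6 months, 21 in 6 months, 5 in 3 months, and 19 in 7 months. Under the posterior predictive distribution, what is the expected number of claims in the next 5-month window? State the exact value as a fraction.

515/51

Total count: 12 + 18 + 10 + 21 + 5 + 19 = 85.
Total exposure: 6 + 6 + 6 + 6 + 3 + 7 = 34 months.
Posterior: α' = 18 + 85 = 103, β' = 17 + 34 = 51.
Predictive mean over a 5-month window = T·E[λ|data] = 5·103/51 = 515/51.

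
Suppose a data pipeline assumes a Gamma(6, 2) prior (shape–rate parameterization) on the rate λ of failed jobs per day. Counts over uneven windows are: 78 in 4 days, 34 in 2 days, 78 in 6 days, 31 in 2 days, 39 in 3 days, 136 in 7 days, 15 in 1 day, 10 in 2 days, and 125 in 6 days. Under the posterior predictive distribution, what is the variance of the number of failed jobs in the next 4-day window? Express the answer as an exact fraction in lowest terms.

Total count: 78 + 34 + 78 + 31 + 39 + 136 + 15 + 10 + 125 = 546.
Total exposure: 4 + 2 + 6 + 2 + 3 + 7 + 1 + 2 + 6 = 33 days.
Posterior: α' = 6 + 546 = 552, β' = 2 + 33 = 35.
The posterior predictive for a window of length T is Negative Binomial with variance T·α'·(β'+T)/β'² = 4·552·39/1225 = 86112/1225.

86112/1225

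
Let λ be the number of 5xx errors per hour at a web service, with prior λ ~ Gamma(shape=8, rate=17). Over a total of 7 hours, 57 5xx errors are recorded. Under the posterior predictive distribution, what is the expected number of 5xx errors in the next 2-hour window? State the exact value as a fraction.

65/12

Total count 57 over total exposure 7 hours.
Gamma(α, β) with Poisson data over total exposure Σt gives posterior Gamma(α+Σx, β+Σt) = Gamma(65, 24).
Predictive mean over a 2-hour window = T·E[λ|data] = 2·65/24 = 65/12.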